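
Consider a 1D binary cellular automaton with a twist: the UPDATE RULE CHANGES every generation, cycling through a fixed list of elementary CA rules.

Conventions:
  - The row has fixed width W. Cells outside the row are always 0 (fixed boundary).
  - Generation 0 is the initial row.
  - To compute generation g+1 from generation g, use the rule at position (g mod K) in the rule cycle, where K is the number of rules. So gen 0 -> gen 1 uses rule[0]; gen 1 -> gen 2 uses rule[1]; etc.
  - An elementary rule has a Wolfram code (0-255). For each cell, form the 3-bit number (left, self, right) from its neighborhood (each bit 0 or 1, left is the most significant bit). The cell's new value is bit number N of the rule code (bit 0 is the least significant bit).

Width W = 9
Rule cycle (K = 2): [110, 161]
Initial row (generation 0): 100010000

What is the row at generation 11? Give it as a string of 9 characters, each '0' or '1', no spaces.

Gen 0: 100010000
Gen 1 (rule 110): 100110000
Gen 2 (rule 161): 000000111
Gen 3 (rule 110): 000001101
Gen 4 (rule 161): 111100010
Gen 5 (rule 110): 100100110
Gen 6 (rule 161): 000000000
Gen 7 (rule 110): 000000000
Gen 8 (rule 161): 111111111
Gen 9 (rule 110): 100000001
Gen 10 (rule 161): 001111100
Gen 11 (rule 110): 011000100

Answer: 011000100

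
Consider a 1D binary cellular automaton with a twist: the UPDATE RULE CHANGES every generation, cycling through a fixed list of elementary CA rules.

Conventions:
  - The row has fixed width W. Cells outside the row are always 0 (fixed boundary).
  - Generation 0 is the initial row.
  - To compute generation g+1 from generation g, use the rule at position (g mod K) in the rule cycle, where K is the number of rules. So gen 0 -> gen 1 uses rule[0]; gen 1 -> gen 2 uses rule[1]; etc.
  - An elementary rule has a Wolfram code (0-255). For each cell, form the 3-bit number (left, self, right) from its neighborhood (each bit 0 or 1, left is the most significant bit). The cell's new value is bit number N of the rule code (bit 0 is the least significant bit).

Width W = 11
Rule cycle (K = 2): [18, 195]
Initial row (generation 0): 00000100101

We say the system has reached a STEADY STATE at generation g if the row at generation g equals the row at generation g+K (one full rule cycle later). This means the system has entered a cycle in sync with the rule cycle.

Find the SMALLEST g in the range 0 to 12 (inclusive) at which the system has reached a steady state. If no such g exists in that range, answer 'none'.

Answer: 11

Derivation:
Gen 0: 00000100101
Gen 1 (rule 18): 00001011000
Gen 2 (rule 195): 11110001011
Gen 3 (rule 18): 00001010000
Gen 4 (rule 195): 11110000111
Gen 5 (rule 18): 00001001000
Gen 6 (rule 195): 11110010011
Gen 7 (rule 18): 00001101100
Gen 8 (rule 195): 11110100101
Gen 9 (rule 18): 00000011000
Gen 10 (rule 195): 11111101011
Gen 11 (rule 18): 00000000000
Gen 12 (rule 195): 11111111111
Gen 13 (rule 18): 00000000000
Gen 14 (rule 195): 11111111111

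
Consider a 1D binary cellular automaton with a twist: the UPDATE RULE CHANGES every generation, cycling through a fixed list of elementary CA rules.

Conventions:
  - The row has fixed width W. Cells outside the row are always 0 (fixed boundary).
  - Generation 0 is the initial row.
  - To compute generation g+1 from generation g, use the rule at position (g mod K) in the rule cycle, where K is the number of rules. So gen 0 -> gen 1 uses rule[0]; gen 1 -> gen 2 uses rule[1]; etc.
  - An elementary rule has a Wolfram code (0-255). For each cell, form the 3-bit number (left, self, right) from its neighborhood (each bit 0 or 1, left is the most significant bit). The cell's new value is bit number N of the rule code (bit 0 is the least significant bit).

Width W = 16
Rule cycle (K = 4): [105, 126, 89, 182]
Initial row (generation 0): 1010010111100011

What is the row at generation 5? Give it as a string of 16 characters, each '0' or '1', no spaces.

Gen 0: 1010010111100011
Gen 1 (rule 105): 0100001100101011
Gen 2 (rule 126): 1110011111111111
Gen 3 (rule 89): 1011010000000001
Gen 4 (rule 182): 1100111000000011
Gen 5 (rule 105): 1100101011111011

Answer: 1100101011111011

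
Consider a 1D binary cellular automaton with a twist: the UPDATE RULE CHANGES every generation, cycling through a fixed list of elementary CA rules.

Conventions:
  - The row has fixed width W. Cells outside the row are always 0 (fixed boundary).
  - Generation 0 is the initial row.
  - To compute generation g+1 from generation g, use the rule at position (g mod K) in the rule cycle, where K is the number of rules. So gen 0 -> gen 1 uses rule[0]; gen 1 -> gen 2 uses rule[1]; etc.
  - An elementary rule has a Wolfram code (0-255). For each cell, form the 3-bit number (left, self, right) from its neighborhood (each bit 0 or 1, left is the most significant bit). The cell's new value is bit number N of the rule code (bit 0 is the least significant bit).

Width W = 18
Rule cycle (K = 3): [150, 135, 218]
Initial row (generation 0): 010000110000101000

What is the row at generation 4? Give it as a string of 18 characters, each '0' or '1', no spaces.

Gen 0: 010000110000101000
Gen 1 (rule 150): 111001001001101100
Gen 2 (rule 135): 010011011010000001
Gen 3 (rule 218): 101111011001000010
Gen 4 (rule 150): 100110000111100111

Answer: 100110000111100111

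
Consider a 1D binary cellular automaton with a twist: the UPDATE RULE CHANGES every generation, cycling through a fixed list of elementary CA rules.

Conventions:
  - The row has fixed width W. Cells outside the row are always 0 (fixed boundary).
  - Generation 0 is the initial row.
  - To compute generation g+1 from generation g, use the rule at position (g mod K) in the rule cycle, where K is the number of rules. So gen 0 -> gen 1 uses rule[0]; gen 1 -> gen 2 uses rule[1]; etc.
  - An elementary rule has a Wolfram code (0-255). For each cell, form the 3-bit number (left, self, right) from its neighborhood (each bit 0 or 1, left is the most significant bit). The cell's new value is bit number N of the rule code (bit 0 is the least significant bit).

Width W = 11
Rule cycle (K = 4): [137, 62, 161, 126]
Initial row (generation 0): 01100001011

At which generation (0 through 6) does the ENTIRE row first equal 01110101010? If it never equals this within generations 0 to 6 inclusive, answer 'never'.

Answer: 3

Derivation:
Gen 0: 01100001011
Gen 1 (rule 137): 01001100010
Gen 2 (rule 62): 11111010111
Gen 3 (rule 161): 01110101010
Gen 4 (rule 126): 11011111111
Gen 5 (rule 137): 10011111110
Gen 6 (rule 62): 11110000001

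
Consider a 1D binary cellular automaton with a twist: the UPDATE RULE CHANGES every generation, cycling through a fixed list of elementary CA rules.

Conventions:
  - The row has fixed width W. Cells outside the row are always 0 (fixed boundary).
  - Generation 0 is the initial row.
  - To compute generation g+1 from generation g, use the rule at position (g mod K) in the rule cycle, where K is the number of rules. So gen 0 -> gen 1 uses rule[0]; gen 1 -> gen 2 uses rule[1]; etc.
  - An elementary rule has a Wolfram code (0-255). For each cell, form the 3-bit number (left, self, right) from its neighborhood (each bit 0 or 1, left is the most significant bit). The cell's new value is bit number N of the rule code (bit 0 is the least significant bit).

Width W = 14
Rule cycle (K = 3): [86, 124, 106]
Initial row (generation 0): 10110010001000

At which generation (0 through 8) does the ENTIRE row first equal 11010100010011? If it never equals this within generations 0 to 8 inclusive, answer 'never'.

Answer: never

Derivation:
Gen 0: 10110010001000
Gen 1 (rule 86): 10011111011100
Gen 2 (rule 124): 11010001110110
Gen 3 (rule 106): 11100011011110
Gen 4 (rule 86): 00110101000011
Gen 5 (rule 124): 00111111100011
Gen 6 (rule 106): 01100000100111
Gen 7 (rule 86): 10110001111001
Gen 8 (rule 124): 11111001001101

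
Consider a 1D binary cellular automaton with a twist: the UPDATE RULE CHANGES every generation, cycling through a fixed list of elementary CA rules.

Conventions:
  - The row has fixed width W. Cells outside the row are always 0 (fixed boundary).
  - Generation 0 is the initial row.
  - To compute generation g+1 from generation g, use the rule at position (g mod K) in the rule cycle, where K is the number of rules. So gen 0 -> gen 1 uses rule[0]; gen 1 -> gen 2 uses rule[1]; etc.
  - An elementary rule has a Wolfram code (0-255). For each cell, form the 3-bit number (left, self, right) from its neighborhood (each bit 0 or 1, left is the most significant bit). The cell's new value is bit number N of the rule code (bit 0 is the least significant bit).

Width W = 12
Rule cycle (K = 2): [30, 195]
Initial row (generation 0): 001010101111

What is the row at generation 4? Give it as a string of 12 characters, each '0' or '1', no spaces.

Answer: 000101111010

Derivation:
Gen 0: 001010101111
Gen 1 (rule 30): 011010101000
Gen 2 (rule 195): 101000000011
Gen 3 (rule 30): 101100000110
Gen 4 (rule 195): 000101111010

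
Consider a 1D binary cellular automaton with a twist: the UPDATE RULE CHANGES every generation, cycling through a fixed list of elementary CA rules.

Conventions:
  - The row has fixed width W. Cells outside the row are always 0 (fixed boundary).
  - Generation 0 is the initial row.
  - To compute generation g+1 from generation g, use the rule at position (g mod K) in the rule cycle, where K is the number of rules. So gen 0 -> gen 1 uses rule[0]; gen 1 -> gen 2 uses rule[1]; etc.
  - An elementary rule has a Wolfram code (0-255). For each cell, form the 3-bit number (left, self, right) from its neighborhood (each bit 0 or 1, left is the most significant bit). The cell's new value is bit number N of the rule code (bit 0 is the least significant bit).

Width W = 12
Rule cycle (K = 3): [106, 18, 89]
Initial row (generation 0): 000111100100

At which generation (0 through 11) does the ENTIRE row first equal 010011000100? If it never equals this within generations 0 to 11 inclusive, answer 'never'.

Answer: 2

Derivation:
Gen 0: 000111100100
Gen 1 (rule 106): 001100101000
Gen 2 (rule 18): 010011000100
Gen 3 (rule 89): 001011110011
Gen 4 (rule 106): 010110010111
Gen 5 (rule 18): 100001100000
Gen 6 (rule 89): 011101111111
Gen 7 (rule 106): 110111000001
Gen 8 (rule 18): 000000100010
Gen 9 (rule 89): 111110011001
Gen 10 (rule 106): 100010111010
Gen 11 (rule 18): 010100000001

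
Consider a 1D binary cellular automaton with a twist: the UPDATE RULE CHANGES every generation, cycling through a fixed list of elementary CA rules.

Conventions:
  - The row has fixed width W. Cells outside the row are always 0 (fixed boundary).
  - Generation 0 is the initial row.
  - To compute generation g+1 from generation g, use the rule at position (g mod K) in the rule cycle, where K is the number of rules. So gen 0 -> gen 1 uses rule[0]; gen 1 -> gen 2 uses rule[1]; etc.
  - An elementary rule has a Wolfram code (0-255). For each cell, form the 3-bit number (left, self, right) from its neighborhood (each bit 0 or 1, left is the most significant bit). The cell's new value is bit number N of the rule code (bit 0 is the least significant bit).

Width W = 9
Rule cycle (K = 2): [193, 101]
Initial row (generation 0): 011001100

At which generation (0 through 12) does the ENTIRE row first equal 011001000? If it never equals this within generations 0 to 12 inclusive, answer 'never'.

Gen 0: 011001100
Gen 1 (rule 193): 001000101
Gen 2 (rule 101): 101010111
Gen 3 (rule 193): 000000011
Gen 4 (rule 101): 111111001
Gen 5 (rule 193): 011111000
Gen 6 (rule 101): 000001011
Gen 7 (rule 193): 111100001
Gen 8 (rule 101): 000101101
Gen 9 (rule 193): 110000100
Gen 10 (rule 101): 010110101
Gen 11 (rule 193): 000010000
Gen 12 (rule 101): 111010111

Answer: never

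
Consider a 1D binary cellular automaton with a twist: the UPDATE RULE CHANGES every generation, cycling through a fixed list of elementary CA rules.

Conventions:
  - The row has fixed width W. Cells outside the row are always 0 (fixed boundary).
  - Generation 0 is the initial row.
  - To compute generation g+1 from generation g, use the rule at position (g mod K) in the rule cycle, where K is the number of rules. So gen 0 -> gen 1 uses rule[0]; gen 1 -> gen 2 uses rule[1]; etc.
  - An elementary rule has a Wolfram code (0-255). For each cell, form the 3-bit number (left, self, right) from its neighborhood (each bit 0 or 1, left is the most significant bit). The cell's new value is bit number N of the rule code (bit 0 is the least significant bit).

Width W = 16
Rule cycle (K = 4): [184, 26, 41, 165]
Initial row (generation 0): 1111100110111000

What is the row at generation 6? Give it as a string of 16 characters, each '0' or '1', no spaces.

Gen 0: 1111100110111000
Gen 1 (rule 184): 1111010101110100
Gen 2 (rule 26): 1000000001000010
Gen 3 (rule 41): 0011111100011000
Gen 4 (rule 165): 1001111001000011
Gen 5 (rule 184): 0101110100100010
Gen 6 (rule 26): 1001000011010101

Answer: 1001000011010101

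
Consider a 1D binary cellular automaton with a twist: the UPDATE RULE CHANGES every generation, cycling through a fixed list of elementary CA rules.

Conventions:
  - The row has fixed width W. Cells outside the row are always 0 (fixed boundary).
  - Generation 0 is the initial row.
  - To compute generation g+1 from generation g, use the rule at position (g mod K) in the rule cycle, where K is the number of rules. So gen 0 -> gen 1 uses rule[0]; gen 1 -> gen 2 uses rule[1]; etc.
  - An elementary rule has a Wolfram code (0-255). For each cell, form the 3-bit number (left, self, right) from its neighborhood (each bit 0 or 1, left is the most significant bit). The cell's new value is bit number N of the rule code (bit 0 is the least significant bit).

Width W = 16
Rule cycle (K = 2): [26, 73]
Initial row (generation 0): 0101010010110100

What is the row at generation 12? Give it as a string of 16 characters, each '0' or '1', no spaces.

Answer: 1110110001111111

Derivation:
Gen 0: 0101010010110100
Gen 1 (rule 26): 1000001100100010
Gen 2 (rule 73): 0011101100001000
Gen 3 (rule 26): 0110001010010100
Gen 4 (rule 73): 0110100000000001
Gen 5 (rule 26): 1100010000000010
Gen 6 (rule 73): 1101000111111000
Gen 7 (rule 26): 1000101100000100
Gen 8 (rule 73): 0010001101110001
Gen 9 (rule 26): 0101011001001010
Gen 10 (rule 73): 0000011000000000
Gen 11 (rule 26): 0000110100000000
Gen 12 (rule 73): 1110110001111111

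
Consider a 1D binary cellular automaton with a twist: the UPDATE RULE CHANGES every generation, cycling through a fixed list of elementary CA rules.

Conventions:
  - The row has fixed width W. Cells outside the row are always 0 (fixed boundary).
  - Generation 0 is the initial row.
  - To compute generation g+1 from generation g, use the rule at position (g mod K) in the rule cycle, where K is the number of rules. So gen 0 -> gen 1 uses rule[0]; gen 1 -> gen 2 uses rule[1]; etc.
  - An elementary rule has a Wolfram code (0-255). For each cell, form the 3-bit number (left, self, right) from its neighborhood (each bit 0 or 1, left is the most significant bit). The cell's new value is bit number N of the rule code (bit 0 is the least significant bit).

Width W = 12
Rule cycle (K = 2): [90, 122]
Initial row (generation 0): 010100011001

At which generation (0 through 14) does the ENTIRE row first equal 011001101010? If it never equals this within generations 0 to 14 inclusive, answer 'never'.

Answer: 6

Derivation:
Gen 0: 010100011001
Gen 1 (rule 90): 100010111110
Gen 2 (rule 122): 010101100011
Gen 3 (rule 90): 100001110111
Gen 4 (rule 122): 010011011101
Gen 5 (rule 90): 101111010100
Gen 6 (rule 122): 011001101010
Gen 7 (rule 90): 111111100001
Gen 8 (rule 122): 100000110010
Gen 9 (rule 90): 010001111101
Gen 10 (rule 122): 101011000110
Gen 11 (rule 90): 000011101111
Gen 12 (rule 122): 000110111001
Gen 13 (rule 90): 001110101110
Gen 14 (rule 122): 011011011011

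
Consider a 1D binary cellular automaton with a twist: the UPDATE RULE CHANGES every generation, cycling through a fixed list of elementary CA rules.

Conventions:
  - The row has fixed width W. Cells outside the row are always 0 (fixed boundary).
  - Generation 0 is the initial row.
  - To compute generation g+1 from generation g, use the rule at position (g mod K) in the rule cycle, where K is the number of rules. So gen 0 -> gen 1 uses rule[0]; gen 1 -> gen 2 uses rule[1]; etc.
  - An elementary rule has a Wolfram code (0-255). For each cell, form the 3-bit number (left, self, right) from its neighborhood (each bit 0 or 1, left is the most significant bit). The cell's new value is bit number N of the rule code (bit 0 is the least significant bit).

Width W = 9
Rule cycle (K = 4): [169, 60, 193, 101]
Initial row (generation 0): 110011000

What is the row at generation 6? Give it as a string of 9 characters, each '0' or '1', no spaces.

Gen 0: 110011000
Gen 1 (rule 169): 100010011
Gen 2 (rule 60): 110011010
Gen 3 (rule 193): 010001000
Gen 4 (rule 101): 010101011
Gen 5 (rule 169): 001010110
Gen 6 (rule 60): 001111101

Answer: 001111101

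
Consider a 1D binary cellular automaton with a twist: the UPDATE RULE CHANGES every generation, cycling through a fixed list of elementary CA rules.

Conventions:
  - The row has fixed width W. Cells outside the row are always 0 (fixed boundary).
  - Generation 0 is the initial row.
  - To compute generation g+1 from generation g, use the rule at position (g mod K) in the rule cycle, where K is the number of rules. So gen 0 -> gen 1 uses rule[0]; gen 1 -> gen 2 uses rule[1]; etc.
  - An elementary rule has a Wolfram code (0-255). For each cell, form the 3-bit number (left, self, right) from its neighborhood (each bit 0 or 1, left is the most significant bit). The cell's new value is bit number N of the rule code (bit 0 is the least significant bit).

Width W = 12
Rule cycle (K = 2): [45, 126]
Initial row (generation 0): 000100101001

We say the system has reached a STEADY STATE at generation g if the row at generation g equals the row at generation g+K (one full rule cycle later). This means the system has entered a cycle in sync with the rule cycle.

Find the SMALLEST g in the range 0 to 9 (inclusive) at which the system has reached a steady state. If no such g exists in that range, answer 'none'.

Answer: none

Derivation:
Gen 0: 000100101001
Gen 1 (rule 45): 110100111001
Gen 2 (rule 126): 111111101111
Gen 3 (rule 45): 100000011000
Gen 4 (rule 126): 110000111100
Gen 5 (rule 45): 100110100001
Gen 6 (rule 126): 111111110011
Gen 7 (rule 45): 100000000010
Gen 8 (rule 126): 110000000111
Gen 9 (rule 45): 100111110100
Gen 10 (rule 126): 111100011110
Gen 11 (rule 45): 100001010000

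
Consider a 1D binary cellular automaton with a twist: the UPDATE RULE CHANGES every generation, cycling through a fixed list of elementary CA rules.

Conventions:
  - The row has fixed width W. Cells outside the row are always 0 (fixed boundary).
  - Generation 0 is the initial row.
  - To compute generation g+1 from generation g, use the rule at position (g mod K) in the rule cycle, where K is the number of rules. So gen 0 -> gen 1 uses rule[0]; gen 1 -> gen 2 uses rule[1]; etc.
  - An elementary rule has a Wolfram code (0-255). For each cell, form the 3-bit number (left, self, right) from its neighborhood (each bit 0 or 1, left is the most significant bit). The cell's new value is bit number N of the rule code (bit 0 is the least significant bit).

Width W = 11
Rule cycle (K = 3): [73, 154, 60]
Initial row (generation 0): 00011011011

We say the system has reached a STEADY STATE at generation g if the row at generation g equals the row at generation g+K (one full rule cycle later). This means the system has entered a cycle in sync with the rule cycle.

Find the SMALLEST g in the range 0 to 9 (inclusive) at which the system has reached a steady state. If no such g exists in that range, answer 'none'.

Answer: 1

Derivation:
Gen 0: 00011011011
Gen 1 (rule 73): 11011011011
Gen 2 (rule 154): 10010010010
Gen 3 (rule 60): 11011011011
Gen 4 (rule 73): 11011011011
Gen 5 (rule 154): 10010010010
Gen 6 (rule 60): 11011011011
Gen 7 (rule 73): 11011011011
Gen 8 (rule 154): 10010010010
Gen 9 (rule 60): 11011011011
Gen 10 (rule 73): 11011011011
Gen 11 (rule 154): 10010010010
Gen 12 (rule 60): 11011011011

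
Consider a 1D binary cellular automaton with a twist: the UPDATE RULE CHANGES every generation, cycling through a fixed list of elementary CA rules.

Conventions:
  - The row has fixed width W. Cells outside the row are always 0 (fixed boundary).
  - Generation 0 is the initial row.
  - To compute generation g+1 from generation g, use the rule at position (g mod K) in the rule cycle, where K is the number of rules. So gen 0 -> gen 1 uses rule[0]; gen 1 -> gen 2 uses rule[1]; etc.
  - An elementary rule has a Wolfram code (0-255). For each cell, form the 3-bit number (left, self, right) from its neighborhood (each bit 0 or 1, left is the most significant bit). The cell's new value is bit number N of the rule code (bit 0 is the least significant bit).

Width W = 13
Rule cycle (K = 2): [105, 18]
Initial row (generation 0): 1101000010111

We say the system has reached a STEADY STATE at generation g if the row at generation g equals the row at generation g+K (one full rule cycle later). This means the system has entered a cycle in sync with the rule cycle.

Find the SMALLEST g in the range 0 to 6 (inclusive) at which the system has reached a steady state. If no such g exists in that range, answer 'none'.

Answer: 6

Derivation:
Gen 0: 1101000010111
Gen 1 (rule 105): 1110011001101
Gen 2 (rule 18): 0001100110000
Gen 3 (rule 105): 1101100110111
Gen 4 (rule 18): 0000011000000
Gen 5 (rule 105): 1111011011111
Gen 6 (rule 18): 0000000000000
Gen 7 (rule 105): 1111111111111
Gen 8 (rule 18): 0000000000000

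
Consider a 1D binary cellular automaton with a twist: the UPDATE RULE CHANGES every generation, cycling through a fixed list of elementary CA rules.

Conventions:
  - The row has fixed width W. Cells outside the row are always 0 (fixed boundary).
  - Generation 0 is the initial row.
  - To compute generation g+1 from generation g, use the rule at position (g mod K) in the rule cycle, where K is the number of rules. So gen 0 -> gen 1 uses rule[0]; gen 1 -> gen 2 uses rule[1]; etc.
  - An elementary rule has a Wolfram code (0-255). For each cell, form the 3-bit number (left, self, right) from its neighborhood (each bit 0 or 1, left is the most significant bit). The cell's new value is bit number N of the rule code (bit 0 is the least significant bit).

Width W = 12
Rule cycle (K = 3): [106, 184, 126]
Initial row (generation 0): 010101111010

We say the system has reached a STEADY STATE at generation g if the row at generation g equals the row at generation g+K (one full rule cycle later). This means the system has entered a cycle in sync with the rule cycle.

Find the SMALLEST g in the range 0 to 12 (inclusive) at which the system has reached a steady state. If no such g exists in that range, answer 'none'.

Answer: none

Derivation:
Gen 0: 010101111010
Gen 1 (rule 106): 101011001100
Gen 2 (rule 184): 010110101010
Gen 3 (rule 126): 111111111111
Gen 4 (rule 106): 100000000001
Gen 5 (rule 184): 010000000000
Gen 6 (rule 126): 111000000000
Gen 7 (rule 106): 101000000000
Gen 8 (rule 184): 010100000000
Gen 9 (rule 126): 111110000000
Gen 10 (rule 106): 100010000000
Gen 11 (rule 184): 010001000000
Gen 12 (rule 126): 111011100000
Gen 13 (rule 106): 101110100000
Gen 14 (rule 184): 011101010000
Gen 15 (rule 126): 110111111000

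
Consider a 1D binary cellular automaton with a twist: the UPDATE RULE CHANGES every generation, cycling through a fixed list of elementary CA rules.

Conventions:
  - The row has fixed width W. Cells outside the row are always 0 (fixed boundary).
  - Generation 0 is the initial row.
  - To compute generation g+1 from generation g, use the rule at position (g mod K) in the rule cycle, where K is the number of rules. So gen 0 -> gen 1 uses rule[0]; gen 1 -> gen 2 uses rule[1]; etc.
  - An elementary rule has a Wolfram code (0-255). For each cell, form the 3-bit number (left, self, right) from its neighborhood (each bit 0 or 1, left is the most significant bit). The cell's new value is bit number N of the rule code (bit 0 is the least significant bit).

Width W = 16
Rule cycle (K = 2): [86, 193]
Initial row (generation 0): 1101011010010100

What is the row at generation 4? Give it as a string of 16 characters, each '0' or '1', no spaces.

Answer: 1111111000001111

Derivation:
Gen 0: 1101011010010100
Gen 1 (rule 86): 0101001011110110
Gen 2 (rule 193): 0000000001110010
Gen 3 (rule 86): 0000000010011111
Gen 4 (rule 193): 1111111000001111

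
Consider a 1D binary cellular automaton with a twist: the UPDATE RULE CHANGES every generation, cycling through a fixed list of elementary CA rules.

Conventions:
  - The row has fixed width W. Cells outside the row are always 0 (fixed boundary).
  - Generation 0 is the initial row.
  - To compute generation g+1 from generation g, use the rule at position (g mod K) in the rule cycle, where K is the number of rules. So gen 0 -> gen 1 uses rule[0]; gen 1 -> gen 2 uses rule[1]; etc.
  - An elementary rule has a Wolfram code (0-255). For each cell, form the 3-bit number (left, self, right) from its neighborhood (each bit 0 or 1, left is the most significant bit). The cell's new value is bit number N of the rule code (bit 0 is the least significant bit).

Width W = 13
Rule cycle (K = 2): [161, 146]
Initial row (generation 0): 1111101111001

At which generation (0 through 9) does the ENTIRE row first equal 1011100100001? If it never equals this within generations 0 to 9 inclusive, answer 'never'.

Answer: never

Derivation:
Gen 0: 1111101111001
Gen 1 (rule 161): 0111010110000
Gen 2 (rule 146): 1010000001000
Gen 3 (rule 161): 0100111100011
Gen 4 (rule 146): 1011011010100
Gen 5 (rule 161): 0100100101001
Gen 6 (rule 146): 1011011000110
Gen 7 (rule 161): 0100100010000
Gen 8 (rule 146): 1011010101000
Gen 9 (rule 161): 0100101010011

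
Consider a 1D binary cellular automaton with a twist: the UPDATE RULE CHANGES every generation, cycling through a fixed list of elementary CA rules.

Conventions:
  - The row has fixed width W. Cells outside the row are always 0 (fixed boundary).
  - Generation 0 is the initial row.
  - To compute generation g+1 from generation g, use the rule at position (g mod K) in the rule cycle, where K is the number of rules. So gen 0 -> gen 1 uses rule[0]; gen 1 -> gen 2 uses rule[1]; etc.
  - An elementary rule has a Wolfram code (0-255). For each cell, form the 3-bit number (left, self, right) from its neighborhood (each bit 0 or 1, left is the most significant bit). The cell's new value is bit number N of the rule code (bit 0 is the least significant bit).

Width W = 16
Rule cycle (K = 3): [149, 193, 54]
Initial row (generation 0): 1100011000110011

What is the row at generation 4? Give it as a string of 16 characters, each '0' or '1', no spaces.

Answer: 0111111111100111

Derivation:
Gen 0: 1100011000110011
Gen 1 (rule 149): 0011000110001000
Gen 2 (rule 193): 1001010010100011
Gen 3 (rule 54): 1111111111110100
Gen 4 (rule 149): 0111111111100111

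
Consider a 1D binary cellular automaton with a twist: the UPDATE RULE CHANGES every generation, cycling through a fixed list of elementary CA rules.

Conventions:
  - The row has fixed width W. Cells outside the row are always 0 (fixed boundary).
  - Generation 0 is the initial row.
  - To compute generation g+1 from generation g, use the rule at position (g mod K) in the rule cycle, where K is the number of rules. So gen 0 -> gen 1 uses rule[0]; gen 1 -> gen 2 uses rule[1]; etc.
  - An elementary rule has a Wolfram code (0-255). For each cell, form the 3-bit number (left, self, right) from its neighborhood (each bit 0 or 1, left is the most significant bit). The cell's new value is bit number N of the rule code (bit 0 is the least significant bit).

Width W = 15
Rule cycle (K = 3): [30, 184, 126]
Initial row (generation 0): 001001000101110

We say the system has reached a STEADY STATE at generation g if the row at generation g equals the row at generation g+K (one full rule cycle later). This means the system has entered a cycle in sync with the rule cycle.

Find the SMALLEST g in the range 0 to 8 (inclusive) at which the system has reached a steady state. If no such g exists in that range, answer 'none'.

Gen 0: 001001000101110
Gen 1 (rule 30): 011111101101001
Gen 2 (rule 184): 011111011010100
Gen 3 (rule 126): 110001111111110
Gen 4 (rule 30): 101011000000001
Gen 5 (rule 184): 010110100000000
Gen 6 (rule 126): 111111110000000
Gen 7 (rule 30): 100000001000000
Gen 8 (rule 184): 010000000100000
Gen 9 (rule 126): 111000001110000
Gen 10 (rule 30): 100100011001000
Gen 11 (rule 184): 010010010100100

Answer: none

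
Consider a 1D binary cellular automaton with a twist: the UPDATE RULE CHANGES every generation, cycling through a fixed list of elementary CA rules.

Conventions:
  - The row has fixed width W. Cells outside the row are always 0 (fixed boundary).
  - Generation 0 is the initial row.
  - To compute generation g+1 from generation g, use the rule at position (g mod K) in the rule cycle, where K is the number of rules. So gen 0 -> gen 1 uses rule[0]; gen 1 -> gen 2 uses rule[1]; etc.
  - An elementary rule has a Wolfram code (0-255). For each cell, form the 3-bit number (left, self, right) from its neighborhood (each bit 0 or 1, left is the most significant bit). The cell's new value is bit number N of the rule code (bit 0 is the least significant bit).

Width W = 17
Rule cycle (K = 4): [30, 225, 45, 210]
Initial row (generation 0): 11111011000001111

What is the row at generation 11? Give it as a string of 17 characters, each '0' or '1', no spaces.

Answer: 01010101100010011

Derivation:
Gen 0: 11111011000001111
Gen 1 (rule 30): 10000010100011000
Gen 2 (rule 225): 00111001001001011
Gen 3 (rule 45): 10100001001001110
Gen 4 (rule 210): 00010010110110111
Gen 5 (rule 30): 00111110100100100
Gen 6 (rule 225): 10011111000000001
Gen 7 (rule 45): 10010000011111101
Gen 8 (rule 210): 01101000101111100
Gen 9 (rule 30): 11001101101000010
Gen 10 (rule 225): 01000110110011000
Gen 11 (rule 45): 01010101100010011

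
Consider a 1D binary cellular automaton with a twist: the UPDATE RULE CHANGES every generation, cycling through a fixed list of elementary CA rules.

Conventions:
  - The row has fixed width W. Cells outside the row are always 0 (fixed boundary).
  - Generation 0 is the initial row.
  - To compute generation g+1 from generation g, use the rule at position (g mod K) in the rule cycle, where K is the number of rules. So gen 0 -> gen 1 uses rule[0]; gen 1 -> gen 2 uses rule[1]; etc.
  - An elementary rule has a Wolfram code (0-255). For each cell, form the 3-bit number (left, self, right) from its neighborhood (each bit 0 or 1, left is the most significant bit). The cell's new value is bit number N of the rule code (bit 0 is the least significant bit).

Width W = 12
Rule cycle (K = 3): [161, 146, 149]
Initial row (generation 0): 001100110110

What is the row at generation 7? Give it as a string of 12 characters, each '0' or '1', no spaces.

Gen 0: 001100110110
Gen 1 (rule 161): 100000001000
Gen 2 (rule 146): 010000010100
Gen 3 (rule 149): 011111010111
Gen 4 (rule 161): 001110101010
Gen 5 (rule 146): 010100000001
Gen 6 (rule 149): 010111111101
Gen 7 (rule 161): 001011111010

Answer: 001011111010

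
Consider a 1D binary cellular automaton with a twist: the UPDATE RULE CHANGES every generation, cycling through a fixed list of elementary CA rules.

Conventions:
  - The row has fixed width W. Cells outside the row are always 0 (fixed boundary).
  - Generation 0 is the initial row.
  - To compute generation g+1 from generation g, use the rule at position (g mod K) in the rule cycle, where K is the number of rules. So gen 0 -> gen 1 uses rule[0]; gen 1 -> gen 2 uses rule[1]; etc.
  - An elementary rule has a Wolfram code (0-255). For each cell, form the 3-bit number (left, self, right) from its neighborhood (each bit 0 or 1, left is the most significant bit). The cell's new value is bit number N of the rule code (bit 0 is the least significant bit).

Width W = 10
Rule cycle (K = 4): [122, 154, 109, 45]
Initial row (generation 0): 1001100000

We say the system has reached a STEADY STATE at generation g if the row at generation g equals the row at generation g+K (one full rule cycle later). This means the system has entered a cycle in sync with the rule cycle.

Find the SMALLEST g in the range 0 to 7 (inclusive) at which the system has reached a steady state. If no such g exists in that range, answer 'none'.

Answer: none

Derivation:
Gen 0: 1001100000
Gen 1 (rule 122): 0111110000
Gen 2 (rule 154): 1111101000
Gen 3 (rule 109): 1000111011
Gen 4 (rule 45): 1010100110
Gen 5 (rule 122): 0101011111
Gen 6 (rule 154): 1000011110
Gen 7 (rule 109): 1011010010
Gen 8 (rule 45): 1110110010
Gen 9 (rule 122): 1011111101
Gen 10 (rule 154): 0011111000
Gen 11 (rule 109): 1010001011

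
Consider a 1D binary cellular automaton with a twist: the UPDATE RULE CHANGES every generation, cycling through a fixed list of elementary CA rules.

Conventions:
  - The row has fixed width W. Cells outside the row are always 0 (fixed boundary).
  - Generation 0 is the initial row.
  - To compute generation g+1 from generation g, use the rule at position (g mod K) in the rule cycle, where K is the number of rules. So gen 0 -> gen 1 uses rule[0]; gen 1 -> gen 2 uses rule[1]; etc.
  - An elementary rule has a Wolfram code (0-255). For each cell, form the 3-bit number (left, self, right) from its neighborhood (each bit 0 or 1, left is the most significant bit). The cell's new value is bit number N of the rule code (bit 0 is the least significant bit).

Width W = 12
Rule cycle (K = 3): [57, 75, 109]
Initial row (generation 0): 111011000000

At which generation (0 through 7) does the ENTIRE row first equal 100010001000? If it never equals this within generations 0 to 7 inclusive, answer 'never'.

Answer: never

Derivation:
Gen 0: 111011000000
Gen 1 (rule 57): 100110111111
Gen 2 (rule 75): 001110100001
Gen 3 (rule 109): 101011101101
Gen 4 (rule 57): 010110011010
Gen 5 (rule 75): 100110111000
Gen 6 (rule 109): 100111101011
Gen 7 (rule 57): 010100010110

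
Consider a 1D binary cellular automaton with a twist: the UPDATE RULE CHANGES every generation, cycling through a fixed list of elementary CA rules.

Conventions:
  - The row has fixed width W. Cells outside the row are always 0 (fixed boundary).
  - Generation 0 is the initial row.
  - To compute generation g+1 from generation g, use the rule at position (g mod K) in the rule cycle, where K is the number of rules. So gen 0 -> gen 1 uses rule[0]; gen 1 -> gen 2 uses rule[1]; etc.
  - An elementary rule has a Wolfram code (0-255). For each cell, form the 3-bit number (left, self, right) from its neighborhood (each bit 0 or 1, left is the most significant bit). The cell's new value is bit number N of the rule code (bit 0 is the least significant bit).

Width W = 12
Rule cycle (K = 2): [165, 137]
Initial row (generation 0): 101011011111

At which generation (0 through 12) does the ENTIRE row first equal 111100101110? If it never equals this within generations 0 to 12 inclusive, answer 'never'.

Gen 0: 101011011111
Gen 1 (rule 165): 111100101110
Gen 2 (rule 137): 111000001100
Gen 3 (rule 165): 010011100001
Gen 4 (rule 137): 000011001100
Gen 5 (rule 165): 111000000001
Gen 6 (rule 137): 110011111100
Gen 7 (rule 165): 000001111001
Gen 8 (rule 137): 111101110000
Gen 9 (rule 165): 011010100111
Gen 10 (rule 137): 010000000110
Gen 11 (rule 165): 010111110000
Gen 12 (rule 137): 000111100111

Answer: 1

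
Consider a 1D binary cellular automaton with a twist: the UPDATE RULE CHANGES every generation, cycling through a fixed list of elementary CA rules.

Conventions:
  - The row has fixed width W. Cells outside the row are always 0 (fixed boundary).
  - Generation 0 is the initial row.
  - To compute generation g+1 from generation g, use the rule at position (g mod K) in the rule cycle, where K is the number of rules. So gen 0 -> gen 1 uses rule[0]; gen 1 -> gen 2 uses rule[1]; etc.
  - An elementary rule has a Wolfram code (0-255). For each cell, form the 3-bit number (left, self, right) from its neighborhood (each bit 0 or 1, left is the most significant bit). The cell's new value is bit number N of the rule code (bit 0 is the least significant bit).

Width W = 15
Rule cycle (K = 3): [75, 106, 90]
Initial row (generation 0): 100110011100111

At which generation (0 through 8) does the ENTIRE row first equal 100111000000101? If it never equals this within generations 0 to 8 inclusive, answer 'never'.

Answer: never

Derivation:
Gen 0: 100110011100111
Gen 1 (rule 75): 001110110101101
Gen 2 (rule 106): 011011111011110
Gen 3 (rule 90): 111010001010011
Gen 4 (rule 75): 101000110000111
Gen 5 (rule 106): 010001110001101
Gen 6 (rule 90): 101011011011100
Gen 7 (rule 75): 000011011010101
Gen 8 (rule 106): 000111111101010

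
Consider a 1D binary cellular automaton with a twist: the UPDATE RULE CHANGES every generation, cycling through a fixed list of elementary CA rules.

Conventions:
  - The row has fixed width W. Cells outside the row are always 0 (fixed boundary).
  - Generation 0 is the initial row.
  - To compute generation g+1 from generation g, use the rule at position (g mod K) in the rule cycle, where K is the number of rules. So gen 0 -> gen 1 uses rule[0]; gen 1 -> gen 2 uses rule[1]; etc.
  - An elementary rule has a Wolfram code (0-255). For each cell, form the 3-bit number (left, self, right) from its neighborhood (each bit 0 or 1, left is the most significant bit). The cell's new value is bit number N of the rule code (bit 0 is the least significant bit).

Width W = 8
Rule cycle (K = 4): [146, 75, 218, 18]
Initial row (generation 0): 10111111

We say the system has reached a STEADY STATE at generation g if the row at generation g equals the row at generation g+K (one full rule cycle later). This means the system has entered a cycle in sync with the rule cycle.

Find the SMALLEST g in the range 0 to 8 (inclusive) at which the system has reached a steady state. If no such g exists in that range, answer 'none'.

Gen 0: 10111111
Gen 1 (rule 146): 00011110
Gen 2 (rule 75): 11110010
Gen 3 (rule 218): 11111101
Gen 4 (rule 18): 00000000
Gen 5 (rule 146): 00000000
Gen 6 (rule 75): 11111111
Gen 7 (rule 218): 11111111
Gen 8 (rule 18): 00000000
Gen 9 (rule 146): 00000000
Gen 10 (rule 75): 11111111
Gen 11 (rule 218): 11111111
Gen 12 (rule 18): 00000000

Answer: 4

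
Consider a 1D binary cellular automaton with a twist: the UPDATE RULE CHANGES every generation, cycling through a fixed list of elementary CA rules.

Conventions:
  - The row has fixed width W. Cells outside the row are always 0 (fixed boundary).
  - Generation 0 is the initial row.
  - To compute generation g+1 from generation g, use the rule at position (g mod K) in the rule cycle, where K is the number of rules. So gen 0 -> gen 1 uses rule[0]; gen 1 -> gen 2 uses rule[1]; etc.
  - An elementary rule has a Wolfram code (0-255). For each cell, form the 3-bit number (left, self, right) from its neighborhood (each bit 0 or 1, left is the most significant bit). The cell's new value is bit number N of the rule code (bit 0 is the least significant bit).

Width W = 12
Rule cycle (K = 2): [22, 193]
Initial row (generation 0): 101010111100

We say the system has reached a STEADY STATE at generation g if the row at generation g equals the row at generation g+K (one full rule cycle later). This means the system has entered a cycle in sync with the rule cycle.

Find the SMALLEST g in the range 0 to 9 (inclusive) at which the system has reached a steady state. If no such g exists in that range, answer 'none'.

Answer: none

Derivation:
Gen 0: 101010111100
Gen 1 (rule 22): 101010000010
Gen 2 (rule 193): 000000111000
Gen 3 (rule 22): 000001000100
Gen 4 (rule 193): 111100010001
Gen 5 (rule 22): 000010111011
Gen 6 (rule 193): 111000011001
Gen 7 (rule 22): 000100100111
Gen 8 (rule 193): 110000000011
Gen 9 (rule 22): 001000000100
Gen 10 (rule 193): 100011110001
Gen 11 (rule 22): 110100001011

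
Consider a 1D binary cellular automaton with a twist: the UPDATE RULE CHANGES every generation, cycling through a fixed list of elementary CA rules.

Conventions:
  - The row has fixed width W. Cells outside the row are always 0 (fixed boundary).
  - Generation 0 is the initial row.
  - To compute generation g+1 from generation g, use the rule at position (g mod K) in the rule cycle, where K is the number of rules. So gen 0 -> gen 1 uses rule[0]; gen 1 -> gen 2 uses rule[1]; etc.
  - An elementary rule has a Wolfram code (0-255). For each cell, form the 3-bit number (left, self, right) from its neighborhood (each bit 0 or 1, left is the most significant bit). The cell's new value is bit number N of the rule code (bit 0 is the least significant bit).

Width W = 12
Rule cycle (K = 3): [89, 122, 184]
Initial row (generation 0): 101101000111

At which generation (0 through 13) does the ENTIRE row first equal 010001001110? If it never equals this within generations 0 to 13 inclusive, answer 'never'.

Gen 0: 101101000111
Gen 1 (rule 89): 001100110101
Gen 2 (rule 122): 011111111010
Gen 3 (rule 184): 011111110101
Gen 4 (rule 89): 010000010000
Gen 5 (rule 122): 101000101000
Gen 6 (rule 184): 010100010100
Gen 7 (rule 89): 000011000011
Gen 8 (rule 122): 000111100111
Gen 9 (rule 184): 000111010110
Gen 10 (rule 89): 110101000111
Gen 11 (rule 122): 111010101101
Gen 12 (rule 184): 110101011010
Gen 13 (rule 89): 110000011001

Answer: never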